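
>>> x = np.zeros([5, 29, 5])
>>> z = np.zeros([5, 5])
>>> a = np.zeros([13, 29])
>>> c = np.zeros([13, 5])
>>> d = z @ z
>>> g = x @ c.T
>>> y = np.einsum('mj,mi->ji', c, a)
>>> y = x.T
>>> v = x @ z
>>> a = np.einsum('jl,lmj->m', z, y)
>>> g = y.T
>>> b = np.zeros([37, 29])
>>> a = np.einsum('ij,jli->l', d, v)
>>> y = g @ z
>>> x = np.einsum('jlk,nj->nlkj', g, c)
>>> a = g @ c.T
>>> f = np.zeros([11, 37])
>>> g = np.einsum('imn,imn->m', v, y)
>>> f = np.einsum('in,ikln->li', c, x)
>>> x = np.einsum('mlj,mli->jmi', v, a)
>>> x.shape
(5, 5, 13)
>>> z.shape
(5, 5)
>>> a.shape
(5, 29, 13)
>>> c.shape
(13, 5)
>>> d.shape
(5, 5)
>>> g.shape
(29,)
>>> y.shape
(5, 29, 5)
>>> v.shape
(5, 29, 5)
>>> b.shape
(37, 29)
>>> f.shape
(5, 13)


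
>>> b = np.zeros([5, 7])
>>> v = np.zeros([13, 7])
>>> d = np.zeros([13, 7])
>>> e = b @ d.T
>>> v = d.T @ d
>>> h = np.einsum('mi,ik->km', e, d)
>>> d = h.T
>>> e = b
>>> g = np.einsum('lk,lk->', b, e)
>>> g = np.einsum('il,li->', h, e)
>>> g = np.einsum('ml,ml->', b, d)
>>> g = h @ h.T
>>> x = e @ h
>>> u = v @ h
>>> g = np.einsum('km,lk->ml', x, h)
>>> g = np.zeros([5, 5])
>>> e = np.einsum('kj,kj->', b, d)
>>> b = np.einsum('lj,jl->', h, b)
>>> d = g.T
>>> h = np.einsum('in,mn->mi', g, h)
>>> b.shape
()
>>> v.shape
(7, 7)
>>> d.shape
(5, 5)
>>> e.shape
()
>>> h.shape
(7, 5)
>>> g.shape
(5, 5)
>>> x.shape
(5, 5)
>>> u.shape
(7, 5)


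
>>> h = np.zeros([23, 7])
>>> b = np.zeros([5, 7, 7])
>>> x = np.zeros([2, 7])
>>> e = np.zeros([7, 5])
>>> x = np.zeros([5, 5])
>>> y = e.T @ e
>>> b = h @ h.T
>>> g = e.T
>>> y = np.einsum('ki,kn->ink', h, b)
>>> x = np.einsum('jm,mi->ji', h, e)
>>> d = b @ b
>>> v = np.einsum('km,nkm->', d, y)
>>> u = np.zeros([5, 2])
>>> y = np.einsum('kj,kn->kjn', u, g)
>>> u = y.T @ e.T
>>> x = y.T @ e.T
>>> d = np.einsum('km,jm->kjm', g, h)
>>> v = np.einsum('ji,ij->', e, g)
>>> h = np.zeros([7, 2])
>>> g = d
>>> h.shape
(7, 2)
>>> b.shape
(23, 23)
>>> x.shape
(7, 2, 7)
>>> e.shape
(7, 5)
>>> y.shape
(5, 2, 7)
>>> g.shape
(5, 23, 7)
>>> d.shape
(5, 23, 7)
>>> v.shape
()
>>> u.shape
(7, 2, 7)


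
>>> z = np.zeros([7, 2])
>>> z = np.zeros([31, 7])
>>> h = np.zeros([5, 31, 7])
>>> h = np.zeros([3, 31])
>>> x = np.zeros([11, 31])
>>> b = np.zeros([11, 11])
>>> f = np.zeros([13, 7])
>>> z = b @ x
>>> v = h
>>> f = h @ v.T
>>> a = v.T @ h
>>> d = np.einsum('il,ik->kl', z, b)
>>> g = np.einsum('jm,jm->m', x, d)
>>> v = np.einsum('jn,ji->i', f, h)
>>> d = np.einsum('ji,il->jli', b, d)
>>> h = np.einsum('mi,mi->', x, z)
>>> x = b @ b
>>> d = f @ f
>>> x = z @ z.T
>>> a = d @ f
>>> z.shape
(11, 31)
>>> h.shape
()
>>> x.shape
(11, 11)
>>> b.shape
(11, 11)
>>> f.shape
(3, 3)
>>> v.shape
(31,)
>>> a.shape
(3, 3)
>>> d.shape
(3, 3)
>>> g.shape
(31,)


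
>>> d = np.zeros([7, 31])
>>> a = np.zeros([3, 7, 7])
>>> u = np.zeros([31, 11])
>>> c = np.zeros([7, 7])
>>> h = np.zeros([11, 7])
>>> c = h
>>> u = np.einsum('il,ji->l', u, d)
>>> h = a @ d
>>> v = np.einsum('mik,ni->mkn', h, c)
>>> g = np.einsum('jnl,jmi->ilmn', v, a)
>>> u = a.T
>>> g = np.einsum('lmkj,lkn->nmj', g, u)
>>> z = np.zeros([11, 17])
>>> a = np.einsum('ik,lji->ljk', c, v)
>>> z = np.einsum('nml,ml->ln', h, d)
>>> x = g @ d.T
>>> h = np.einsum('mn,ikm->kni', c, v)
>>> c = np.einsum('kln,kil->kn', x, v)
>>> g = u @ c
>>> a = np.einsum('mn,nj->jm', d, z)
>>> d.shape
(7, 31)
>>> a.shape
(3, 7)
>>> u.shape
(7, 7, 3)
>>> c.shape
(3, 7)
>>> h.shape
(31, 7, 3)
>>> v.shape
(3, 31, 11)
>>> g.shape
(7, 7, 7)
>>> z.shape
(31, 3)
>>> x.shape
(3, 11, 7)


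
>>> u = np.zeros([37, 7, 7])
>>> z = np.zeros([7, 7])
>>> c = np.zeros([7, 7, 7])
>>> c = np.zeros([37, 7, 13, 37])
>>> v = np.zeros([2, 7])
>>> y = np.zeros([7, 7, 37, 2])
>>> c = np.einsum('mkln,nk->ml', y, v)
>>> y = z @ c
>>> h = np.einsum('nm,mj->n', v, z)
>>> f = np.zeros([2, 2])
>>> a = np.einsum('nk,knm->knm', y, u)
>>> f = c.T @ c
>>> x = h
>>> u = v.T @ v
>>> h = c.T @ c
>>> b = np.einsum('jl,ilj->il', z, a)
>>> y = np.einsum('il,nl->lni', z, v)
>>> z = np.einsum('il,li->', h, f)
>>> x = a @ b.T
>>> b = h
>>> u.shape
(7, 7)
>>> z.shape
()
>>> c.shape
(7, 37)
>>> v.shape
(2, 7)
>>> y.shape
(7, 2, 7)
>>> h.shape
(37, 37)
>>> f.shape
(37, 37)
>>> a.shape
(37, 7, 7)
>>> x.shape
(37, 7, 37)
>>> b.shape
(37, 37)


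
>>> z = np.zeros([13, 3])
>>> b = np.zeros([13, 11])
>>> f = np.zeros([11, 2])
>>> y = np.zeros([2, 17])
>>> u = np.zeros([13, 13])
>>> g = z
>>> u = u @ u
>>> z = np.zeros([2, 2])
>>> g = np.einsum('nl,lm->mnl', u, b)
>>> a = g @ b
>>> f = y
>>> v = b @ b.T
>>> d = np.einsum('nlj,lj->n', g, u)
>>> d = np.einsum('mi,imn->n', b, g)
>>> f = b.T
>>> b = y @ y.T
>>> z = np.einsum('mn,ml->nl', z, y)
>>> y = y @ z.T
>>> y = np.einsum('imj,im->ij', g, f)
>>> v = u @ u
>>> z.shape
(2, 17)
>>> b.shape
(2, 2)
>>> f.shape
(11, 13)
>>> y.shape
(11, 13)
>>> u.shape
(13, 13)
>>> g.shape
(11, 13, 13)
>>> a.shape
(11, 13, 11)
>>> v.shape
(13, 13)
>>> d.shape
(13,)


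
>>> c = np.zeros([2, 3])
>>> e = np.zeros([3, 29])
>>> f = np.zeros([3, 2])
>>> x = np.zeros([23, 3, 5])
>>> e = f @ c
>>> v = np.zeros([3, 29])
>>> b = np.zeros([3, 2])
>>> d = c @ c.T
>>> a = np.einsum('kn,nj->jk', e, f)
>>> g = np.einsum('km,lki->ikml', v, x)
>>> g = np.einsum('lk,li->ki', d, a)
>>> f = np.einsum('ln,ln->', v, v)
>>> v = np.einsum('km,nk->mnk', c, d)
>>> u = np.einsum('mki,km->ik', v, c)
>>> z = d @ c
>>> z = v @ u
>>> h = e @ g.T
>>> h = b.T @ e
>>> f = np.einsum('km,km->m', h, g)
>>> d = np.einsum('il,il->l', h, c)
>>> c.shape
(2, 3)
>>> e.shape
(3, 3)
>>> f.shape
(3,)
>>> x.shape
(23, 3, 5)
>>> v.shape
(3, 2, 2)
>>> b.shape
(3, 2)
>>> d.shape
(3,)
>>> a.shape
(2, 3)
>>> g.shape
(2, 3)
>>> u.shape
(2, 2)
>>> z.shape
(3, 2, 2)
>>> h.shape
(2, 3)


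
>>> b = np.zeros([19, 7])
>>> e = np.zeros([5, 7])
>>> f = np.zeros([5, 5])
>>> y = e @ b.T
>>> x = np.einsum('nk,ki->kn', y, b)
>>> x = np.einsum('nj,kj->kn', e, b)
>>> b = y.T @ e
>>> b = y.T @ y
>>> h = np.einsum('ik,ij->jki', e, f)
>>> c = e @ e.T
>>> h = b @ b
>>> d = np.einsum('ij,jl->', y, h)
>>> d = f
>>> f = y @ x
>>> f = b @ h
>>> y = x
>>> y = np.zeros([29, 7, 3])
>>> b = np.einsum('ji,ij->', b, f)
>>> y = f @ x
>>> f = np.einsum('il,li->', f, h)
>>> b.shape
()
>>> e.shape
(5, 7)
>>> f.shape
()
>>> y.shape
(19, 5)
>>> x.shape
(19, 5)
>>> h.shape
(19, 19)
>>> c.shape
(5, 5)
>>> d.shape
(5, 5)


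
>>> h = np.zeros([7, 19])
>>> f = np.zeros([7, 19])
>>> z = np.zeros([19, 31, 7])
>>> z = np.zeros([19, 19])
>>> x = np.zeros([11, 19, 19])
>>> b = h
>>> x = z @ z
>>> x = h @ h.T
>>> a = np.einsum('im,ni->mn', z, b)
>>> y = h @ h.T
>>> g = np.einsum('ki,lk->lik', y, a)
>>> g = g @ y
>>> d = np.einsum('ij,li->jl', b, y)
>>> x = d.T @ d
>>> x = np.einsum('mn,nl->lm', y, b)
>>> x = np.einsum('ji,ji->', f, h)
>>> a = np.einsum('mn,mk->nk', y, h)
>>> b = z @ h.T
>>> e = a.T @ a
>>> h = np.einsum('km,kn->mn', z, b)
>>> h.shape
(19, 7)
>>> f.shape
(7, 19)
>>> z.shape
(19, 19)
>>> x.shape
()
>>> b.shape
(19, 7)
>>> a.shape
(7, 19)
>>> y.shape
(7, 7)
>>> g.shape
(19, 7, 7)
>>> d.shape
(19, 7)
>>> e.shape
(19, 19)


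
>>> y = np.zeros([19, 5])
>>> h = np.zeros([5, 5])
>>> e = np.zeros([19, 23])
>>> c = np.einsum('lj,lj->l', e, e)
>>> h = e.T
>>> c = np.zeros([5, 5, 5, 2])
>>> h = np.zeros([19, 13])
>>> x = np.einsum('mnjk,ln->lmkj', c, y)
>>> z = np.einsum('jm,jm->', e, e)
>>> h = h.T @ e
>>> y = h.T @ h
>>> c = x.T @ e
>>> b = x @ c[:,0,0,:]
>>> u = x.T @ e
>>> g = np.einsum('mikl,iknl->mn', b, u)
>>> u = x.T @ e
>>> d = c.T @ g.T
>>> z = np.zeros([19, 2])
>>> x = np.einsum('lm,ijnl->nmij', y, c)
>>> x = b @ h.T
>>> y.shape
(23, 23)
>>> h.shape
(13, 23)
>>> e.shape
(19, 23)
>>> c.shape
(5, 2, 5, 23)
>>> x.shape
(19, 5, 2, 13)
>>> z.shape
(19, 2)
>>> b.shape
(19, 5, 2, 23)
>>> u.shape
(5, 2, 5, 23)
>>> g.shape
(19, 5)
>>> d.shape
(23, 5, 2, 19)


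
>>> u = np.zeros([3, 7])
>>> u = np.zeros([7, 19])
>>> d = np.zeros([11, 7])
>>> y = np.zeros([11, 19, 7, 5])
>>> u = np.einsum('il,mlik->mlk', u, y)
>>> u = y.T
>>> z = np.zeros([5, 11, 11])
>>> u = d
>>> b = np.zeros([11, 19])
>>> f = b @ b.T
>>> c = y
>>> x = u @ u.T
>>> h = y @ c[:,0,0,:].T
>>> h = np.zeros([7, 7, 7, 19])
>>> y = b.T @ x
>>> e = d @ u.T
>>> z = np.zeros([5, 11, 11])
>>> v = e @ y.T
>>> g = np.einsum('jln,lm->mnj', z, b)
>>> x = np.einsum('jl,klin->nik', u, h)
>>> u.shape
(11, 7)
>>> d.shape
(11, 7)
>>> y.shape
(19, 11)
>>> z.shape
(5, 11, 11)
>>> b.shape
(11, 19)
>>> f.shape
(11, 11)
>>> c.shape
(11, 19, 7, 5)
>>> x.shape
(19, 7, 7)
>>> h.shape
(7, 7, 7, 19)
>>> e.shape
(11, 11)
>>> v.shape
(11, 19)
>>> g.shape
(19, 11, 5)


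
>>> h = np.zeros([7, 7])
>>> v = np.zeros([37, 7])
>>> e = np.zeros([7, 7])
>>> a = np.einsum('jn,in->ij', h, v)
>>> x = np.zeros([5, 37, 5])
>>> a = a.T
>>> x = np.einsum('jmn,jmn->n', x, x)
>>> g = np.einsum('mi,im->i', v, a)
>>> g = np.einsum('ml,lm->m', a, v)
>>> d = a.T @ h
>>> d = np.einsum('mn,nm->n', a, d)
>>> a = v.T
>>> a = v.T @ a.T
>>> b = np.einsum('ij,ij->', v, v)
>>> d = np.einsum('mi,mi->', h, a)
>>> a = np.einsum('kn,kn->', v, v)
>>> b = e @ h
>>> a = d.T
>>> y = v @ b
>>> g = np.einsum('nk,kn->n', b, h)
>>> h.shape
(7, 7)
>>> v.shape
(37, 7)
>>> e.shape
(7, 7)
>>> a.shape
()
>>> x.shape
(5,)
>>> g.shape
(7,)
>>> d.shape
()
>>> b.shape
(7, 7)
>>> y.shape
(37, 7)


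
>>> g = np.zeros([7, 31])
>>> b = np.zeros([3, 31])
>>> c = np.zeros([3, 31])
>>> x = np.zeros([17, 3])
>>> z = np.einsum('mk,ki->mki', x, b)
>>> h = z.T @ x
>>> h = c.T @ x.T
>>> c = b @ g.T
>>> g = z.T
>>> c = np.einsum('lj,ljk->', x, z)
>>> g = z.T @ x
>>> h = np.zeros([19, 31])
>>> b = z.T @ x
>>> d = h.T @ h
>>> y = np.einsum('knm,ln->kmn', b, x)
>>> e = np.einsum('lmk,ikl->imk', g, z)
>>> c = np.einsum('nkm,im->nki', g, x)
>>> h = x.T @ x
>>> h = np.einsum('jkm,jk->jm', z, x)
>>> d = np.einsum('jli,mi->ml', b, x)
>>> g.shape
(31, 3, 3)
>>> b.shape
(31, 3, 3)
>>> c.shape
(31, 3, 17)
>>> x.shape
(17, 3)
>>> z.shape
(17, 3, 31)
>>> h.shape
(17, 31)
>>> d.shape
(17, 3)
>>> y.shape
(31, 3, 3)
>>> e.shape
(17, 3, 3)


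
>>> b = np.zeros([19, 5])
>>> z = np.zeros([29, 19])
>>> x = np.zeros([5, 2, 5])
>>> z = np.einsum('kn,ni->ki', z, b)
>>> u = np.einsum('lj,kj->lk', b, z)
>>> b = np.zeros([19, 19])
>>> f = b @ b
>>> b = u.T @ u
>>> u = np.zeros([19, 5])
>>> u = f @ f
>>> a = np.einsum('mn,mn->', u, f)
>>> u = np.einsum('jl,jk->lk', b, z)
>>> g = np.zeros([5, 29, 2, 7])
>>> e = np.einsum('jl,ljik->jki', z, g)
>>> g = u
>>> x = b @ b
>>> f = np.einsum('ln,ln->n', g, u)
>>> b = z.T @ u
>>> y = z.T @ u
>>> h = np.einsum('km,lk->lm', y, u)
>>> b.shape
(5, 5)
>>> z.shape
(29, 5)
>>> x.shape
(29, 29)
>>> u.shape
(29, 5)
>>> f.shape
(5,)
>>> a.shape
()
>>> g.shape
(29, 5)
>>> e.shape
(29, 7, 2)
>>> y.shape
(5, 5)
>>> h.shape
(29, 5)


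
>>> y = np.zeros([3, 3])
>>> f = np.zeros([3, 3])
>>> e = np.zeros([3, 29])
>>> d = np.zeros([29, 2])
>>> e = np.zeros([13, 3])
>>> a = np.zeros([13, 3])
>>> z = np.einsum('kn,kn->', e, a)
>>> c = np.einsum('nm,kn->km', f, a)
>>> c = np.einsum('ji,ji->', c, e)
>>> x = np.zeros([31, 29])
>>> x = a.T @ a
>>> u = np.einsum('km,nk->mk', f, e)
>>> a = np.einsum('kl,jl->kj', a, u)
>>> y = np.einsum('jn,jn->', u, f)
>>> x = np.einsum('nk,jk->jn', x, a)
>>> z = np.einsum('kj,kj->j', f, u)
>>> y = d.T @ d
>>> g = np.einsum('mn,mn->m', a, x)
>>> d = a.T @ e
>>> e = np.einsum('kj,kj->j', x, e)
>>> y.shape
(2, 2)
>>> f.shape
(3, 3)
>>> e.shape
(3,)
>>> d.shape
(3, 3)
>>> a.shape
(13, 3)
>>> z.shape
(3,)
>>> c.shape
()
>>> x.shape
(13, 3)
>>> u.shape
(3, 3)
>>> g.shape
(13,)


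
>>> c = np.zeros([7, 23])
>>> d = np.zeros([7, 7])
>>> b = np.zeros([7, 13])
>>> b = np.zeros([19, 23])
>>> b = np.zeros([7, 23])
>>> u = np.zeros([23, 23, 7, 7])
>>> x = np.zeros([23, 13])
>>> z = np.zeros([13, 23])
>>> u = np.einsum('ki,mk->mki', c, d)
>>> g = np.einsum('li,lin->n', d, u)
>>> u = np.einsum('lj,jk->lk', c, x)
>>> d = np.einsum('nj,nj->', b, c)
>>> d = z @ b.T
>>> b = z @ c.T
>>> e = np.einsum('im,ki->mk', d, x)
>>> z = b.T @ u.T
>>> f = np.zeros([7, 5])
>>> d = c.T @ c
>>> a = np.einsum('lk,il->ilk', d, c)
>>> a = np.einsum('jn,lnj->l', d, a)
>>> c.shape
(7, 23)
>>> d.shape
(23, 23)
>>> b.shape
(13, 7)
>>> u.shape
(7, 13)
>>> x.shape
(23, 13)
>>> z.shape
(7, 7)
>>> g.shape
(23,)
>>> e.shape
(7, 23)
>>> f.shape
(7, 5)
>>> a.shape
(7,)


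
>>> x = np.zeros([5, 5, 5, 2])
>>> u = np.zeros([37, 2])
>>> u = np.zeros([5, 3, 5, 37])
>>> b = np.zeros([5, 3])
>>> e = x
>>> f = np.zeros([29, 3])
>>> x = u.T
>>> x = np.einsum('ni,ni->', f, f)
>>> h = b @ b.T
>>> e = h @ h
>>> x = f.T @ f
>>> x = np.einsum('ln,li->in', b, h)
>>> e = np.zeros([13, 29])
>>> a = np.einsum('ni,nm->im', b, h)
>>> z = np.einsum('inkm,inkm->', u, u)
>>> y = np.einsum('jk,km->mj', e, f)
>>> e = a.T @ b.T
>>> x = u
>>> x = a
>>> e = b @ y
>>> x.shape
(3, 5)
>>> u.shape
(5, 3, 5, 37)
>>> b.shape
(5, 3)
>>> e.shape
(5, 13)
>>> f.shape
(29, 3)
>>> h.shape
(5, 5)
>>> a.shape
(3, 5)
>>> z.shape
()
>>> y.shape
(3, 13)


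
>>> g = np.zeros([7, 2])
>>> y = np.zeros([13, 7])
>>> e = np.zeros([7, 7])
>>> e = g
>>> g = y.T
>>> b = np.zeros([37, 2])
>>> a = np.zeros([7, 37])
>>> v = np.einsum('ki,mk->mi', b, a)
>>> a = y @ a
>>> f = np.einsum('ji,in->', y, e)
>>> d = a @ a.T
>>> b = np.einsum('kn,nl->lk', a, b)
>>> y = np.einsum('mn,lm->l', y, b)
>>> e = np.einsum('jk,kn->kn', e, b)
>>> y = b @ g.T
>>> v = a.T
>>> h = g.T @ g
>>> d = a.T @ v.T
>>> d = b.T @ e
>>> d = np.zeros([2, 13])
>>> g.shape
(7, 13)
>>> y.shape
(2, 7)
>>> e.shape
(2, 13)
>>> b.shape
(2, 13)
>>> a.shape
(13, 37)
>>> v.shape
(37, 13)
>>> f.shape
()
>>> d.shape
(2, 13)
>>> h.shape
(13, 13)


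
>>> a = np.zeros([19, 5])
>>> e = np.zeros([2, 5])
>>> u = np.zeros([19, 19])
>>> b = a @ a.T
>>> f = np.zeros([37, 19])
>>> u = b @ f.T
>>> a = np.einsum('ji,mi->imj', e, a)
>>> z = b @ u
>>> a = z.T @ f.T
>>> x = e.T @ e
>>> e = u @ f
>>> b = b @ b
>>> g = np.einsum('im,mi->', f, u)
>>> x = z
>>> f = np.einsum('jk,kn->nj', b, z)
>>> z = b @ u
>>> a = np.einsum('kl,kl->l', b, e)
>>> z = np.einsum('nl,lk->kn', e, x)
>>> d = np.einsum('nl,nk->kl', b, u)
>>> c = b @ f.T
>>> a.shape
(19,)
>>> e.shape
(19, 19)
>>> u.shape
(19, 37)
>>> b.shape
(19, 19)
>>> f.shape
(37, 19)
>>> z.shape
(37, 19)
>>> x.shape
(19, 37)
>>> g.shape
()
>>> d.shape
(37, 19)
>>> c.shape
(19, 37)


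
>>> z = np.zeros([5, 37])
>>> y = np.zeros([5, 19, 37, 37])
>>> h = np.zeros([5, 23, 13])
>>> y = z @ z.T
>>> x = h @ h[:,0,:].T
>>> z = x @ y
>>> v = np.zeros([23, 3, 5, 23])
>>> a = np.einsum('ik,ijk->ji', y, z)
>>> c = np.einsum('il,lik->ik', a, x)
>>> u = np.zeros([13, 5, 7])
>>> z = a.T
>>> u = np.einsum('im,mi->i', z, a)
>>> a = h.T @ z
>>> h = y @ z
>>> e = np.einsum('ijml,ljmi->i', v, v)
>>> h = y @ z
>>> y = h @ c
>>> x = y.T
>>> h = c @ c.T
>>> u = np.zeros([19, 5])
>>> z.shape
(5, 23)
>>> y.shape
(5, 5)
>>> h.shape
(23, 23)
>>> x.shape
(5, 5)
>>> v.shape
(23, 3, 5, 23)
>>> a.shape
(13, 23, 23)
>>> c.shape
(23, 5)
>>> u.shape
(19, 5)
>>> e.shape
(23,)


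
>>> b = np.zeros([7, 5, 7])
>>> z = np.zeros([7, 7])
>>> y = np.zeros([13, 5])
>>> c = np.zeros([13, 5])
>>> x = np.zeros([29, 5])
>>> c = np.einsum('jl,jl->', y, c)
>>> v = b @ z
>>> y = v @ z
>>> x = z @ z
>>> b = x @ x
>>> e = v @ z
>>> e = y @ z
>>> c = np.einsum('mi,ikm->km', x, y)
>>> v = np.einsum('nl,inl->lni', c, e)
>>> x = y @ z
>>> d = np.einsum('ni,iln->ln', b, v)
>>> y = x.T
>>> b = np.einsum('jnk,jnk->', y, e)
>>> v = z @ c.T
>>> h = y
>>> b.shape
()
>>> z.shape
(7, 7)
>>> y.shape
(7, 5, 7)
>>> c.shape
(5, 7)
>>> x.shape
(7, 5, 7)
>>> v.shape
(7, 5)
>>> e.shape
(7, 5, 7)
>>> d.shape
(5, 7)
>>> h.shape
(7, 5, 7)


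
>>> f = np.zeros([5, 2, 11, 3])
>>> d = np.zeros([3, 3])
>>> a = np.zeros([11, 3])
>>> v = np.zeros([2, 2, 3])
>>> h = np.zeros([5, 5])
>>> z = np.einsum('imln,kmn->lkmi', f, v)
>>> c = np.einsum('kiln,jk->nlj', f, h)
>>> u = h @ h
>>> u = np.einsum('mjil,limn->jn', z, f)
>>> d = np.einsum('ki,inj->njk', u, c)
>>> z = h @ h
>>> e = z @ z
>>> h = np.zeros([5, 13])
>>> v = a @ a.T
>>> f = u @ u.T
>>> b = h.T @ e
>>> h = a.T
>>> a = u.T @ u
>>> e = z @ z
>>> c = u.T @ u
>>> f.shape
(2, 2)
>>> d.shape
(11, 5, 2)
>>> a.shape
(3, 3)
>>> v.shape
(11, 11)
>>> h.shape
(3, 11)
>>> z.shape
(5, 5)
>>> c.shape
(3, 3)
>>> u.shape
(2, 3)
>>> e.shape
(5, 5)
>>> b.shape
(13, 5)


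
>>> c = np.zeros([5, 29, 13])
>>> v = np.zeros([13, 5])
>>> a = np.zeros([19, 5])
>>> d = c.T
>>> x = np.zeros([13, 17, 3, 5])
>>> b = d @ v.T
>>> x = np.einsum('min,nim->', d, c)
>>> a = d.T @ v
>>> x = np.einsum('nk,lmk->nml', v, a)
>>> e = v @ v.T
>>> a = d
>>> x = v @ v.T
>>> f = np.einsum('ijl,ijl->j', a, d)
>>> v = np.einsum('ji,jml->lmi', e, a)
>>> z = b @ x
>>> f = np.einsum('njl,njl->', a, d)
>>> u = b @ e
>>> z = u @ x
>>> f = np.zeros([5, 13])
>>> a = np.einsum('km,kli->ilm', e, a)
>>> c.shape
(5, 29, 13)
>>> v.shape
(5, 29, 13)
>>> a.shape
(5, 29, 13)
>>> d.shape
(13, 29, 5)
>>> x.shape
(13, 13)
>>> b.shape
(13, 29, 13)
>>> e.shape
(13, 13)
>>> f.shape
(5, 13)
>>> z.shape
(13, 29, 13)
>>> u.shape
(13, 29, 13)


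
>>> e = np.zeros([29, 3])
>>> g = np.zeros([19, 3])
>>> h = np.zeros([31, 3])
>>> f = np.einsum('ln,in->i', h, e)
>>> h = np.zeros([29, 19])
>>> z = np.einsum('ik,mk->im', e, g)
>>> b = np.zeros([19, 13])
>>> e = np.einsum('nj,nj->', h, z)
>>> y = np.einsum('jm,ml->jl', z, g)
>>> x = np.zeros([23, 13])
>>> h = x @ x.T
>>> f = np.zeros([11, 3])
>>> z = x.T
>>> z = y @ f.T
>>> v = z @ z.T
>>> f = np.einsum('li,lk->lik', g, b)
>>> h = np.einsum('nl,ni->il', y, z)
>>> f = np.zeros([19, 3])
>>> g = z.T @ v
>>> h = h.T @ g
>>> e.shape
()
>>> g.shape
(11, 29)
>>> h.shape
(3, 29)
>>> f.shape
(19, 3)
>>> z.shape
(29, 11)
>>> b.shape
(19, 13)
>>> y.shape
(29, 3)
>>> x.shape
(23, 13)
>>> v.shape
(29, 29)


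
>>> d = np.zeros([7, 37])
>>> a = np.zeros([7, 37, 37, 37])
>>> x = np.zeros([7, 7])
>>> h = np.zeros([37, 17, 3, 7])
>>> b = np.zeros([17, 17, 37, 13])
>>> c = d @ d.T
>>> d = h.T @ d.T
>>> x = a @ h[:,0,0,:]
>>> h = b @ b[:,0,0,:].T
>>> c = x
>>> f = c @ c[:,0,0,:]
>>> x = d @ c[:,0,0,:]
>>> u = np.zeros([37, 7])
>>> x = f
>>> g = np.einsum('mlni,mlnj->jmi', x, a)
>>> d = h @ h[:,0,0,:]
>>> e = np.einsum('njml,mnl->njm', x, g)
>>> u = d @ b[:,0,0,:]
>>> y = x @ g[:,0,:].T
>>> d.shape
(17, 17, 37, 17)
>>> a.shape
(7, 37, 37, 37)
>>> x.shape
(7, 37, 37, 7)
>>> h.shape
(17, 17, 37, 17)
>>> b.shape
(17, 17, 37, 13)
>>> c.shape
(7, 37, 37, 7)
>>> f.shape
(7, 37, 37, 7)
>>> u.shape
(17, 17, 37, 13)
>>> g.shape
(37, 7, 7)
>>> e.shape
(7, 37, 37)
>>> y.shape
(7, 37, 37, 37)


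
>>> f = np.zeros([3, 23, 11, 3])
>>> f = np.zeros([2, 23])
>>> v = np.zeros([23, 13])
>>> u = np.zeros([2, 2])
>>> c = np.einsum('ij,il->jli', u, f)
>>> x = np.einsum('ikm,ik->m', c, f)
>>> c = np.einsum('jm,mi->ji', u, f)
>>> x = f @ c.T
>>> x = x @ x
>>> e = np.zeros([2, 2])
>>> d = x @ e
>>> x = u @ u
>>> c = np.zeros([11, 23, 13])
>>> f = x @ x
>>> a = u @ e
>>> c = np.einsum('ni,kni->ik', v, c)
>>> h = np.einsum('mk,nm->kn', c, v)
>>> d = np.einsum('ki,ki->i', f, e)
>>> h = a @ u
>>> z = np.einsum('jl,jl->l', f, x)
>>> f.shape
(2, 2)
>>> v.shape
(23, 13)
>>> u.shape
(2, 2)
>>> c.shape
(13, 11)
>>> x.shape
(2, 2)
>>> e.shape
(2, 2)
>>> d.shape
(2,)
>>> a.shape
(2, 2)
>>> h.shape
(2, 2)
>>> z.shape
(2,)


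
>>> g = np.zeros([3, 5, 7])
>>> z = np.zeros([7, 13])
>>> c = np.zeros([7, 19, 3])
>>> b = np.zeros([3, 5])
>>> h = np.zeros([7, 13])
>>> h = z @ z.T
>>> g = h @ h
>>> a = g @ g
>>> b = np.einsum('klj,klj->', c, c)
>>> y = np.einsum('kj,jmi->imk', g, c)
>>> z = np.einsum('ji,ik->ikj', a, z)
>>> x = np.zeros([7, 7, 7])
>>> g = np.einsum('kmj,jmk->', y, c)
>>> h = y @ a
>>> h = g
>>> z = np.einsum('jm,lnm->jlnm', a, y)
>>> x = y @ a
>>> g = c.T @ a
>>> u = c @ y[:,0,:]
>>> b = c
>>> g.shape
(3, 19, 7)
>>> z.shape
(7, 3, 19, 7)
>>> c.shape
(7, 19, 3)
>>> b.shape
(7, 19, 3)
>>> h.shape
()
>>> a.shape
(7, 7)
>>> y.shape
(3, 19, 7)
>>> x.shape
(3, 19, 7)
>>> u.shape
(7, 19, 7)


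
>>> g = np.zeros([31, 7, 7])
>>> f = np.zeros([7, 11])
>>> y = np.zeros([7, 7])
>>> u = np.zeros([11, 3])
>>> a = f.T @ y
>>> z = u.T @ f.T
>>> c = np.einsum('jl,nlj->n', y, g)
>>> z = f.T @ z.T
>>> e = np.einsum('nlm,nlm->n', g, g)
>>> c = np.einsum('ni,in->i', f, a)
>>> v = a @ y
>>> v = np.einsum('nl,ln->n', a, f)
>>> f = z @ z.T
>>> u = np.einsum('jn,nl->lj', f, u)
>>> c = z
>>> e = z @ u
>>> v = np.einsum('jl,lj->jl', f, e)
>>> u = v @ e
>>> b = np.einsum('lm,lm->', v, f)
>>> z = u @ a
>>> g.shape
(31, 7, 7)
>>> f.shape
(11, 11)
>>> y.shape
(7, 7)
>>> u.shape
(11, 11)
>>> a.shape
(11, 7)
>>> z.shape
(11, 7)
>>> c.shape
(11, 3)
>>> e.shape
(11, 11)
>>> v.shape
(11, 11)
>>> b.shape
()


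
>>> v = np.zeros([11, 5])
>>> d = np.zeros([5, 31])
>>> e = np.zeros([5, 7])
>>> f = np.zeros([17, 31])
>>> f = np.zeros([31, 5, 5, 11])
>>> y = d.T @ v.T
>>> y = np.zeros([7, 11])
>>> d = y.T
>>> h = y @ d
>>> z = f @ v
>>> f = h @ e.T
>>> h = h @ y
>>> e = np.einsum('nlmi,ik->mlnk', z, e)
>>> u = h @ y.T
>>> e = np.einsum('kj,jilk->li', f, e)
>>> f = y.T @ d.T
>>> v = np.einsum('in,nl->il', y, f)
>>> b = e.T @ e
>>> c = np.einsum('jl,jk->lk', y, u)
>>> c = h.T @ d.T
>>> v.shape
(7, 11)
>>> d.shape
(11, 7)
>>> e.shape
(31, 5)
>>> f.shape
(11, 11)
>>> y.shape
(7, 11)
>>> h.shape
(7, 11)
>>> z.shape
(31, 5, 5, 5)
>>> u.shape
(7, 7)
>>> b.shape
(5, 5)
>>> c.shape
(11, 11)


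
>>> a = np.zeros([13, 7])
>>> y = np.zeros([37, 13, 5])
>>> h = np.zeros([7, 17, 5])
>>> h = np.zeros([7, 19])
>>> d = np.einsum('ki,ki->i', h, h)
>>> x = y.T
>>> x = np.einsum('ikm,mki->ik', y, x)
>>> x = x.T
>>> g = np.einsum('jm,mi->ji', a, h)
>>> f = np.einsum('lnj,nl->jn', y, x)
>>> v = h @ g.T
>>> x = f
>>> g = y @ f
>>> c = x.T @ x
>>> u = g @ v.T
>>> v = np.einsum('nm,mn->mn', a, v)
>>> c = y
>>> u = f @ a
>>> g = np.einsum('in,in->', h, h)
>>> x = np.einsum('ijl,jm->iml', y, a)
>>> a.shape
(13, 7)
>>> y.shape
(37, 13, 5)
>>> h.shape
(7, 19)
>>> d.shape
(19,)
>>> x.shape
(37, 7, 5)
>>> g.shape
()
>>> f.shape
(5, 13)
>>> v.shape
(7, 13)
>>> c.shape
(37, 13, 5)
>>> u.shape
(5, 7)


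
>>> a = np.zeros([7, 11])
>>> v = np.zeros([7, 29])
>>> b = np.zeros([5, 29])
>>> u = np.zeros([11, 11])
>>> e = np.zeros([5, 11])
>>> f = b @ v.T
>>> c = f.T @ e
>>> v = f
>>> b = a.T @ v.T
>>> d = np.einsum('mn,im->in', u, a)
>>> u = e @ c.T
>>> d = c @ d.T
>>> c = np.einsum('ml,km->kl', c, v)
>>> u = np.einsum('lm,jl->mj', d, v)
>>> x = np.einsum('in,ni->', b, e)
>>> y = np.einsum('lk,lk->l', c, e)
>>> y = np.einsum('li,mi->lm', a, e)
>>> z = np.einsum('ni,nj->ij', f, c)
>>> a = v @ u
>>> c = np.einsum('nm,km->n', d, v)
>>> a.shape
(5, 5)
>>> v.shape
(5, 7)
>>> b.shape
(11, 5)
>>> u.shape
(7, 5)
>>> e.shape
(5, 11)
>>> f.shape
(5, 7)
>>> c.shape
(7,)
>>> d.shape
(7, 7)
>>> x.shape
()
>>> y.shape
(7, 5)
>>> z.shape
(7, 11)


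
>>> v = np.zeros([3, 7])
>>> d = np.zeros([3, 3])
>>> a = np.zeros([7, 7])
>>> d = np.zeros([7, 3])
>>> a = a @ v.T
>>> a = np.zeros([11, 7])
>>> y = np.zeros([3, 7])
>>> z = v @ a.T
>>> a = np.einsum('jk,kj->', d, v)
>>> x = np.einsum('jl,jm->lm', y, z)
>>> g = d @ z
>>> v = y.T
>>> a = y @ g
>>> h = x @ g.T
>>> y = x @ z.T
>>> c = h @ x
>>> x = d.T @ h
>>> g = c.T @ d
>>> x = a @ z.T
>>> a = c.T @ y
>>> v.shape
(7, 3)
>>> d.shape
(7, 3)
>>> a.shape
(11, 3)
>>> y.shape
(7, 3)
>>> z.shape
(3, 11)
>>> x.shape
(3, 3)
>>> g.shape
(11, 3)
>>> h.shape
(7, 7)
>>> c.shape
(7, 11)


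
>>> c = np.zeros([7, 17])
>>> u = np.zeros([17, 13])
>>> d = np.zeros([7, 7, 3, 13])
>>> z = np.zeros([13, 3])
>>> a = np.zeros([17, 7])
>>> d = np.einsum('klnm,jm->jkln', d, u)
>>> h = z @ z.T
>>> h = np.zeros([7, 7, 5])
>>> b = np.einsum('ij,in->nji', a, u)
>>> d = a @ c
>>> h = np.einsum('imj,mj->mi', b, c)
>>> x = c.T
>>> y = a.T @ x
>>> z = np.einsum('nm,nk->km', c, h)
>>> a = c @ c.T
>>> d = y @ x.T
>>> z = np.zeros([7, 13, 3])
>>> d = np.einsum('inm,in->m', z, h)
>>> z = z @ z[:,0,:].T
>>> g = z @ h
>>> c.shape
(7, 17)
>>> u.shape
(17, 13)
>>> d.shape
(3,)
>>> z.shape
(7, 13, 7)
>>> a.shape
(7, 7)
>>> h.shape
(7, 13)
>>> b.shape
(13, 7, 17)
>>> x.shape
(17, 7)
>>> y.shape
(7, 7)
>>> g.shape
(7, 13, 13)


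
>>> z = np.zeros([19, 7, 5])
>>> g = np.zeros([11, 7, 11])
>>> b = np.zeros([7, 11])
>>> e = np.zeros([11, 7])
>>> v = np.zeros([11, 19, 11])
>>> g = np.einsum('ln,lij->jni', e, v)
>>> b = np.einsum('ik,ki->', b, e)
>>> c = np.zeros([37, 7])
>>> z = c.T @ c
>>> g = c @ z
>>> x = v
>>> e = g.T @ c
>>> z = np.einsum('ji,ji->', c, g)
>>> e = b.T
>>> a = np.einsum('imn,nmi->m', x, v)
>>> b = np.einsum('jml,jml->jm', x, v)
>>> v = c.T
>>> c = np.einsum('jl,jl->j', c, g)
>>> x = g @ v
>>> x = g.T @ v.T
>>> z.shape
()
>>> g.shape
(37, 7)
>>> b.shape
(11, 19)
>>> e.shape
()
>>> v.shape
(7, 37)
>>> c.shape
(37,)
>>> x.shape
(7, 7)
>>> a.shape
(19,)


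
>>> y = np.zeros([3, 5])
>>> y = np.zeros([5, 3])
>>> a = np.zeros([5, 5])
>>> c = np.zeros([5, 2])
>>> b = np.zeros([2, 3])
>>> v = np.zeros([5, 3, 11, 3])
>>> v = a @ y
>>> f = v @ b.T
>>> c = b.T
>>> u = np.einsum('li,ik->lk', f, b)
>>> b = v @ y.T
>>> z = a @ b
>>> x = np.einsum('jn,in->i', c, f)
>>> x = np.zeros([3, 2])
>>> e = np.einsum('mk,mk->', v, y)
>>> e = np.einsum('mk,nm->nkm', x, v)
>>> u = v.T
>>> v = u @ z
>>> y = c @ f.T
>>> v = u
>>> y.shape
(3, 5)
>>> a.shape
(5, 5)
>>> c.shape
(3, 2)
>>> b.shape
(5, 5)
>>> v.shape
(3, 5)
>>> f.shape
(5, 2)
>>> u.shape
(3, 5)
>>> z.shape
(5, 5)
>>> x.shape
(3, 2)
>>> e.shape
(5, 2, 3)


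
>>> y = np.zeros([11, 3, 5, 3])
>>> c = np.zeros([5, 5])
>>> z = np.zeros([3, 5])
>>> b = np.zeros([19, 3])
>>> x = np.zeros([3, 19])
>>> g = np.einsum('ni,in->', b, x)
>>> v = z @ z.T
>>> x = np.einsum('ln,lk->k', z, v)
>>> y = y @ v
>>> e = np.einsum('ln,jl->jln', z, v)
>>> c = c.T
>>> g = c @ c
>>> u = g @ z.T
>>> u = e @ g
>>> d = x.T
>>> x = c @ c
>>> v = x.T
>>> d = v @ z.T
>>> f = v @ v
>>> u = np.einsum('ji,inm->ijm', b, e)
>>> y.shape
(11, 3, 5, 3)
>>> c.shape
(5, 5)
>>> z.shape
(3, 5)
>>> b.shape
(19, 3)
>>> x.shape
(5, 5)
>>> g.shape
(5, 5)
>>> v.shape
(5, 5)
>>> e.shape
(3, 3, 5)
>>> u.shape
(3, 19, 5)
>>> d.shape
(5, 3)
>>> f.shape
(5, 5)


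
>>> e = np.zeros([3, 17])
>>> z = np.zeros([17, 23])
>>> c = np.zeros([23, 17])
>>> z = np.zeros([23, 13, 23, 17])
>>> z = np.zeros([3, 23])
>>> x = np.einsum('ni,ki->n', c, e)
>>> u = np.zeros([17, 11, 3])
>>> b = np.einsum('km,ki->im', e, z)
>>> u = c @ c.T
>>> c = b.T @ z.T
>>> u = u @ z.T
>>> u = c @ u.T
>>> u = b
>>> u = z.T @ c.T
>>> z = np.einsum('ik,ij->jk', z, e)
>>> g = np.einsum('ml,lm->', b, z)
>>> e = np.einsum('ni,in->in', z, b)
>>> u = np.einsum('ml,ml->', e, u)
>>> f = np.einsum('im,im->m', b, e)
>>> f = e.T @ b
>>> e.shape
(23, 17)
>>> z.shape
(17, 23)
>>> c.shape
(17, 3)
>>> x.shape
(23,)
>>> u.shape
()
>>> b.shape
(23, 17)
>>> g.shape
()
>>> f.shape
(17, 17)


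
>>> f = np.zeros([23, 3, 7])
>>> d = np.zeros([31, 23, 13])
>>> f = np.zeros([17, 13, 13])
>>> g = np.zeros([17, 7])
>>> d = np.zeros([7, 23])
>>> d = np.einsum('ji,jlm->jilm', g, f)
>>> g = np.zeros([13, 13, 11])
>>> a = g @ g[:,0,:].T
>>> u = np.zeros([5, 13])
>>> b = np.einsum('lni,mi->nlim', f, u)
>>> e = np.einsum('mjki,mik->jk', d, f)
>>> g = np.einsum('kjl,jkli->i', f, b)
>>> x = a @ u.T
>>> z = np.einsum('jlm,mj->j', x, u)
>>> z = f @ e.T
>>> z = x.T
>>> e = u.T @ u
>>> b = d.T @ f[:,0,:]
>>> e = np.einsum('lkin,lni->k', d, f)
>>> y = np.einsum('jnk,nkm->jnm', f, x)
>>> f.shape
(17, 13, 13)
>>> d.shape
(17, 7, 13, 13)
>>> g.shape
(5,)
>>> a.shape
(13, 13, 13)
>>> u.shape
(5, 13)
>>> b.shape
(13, 13, 7, 13)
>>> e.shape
(7,)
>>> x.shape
(13, 13, 5)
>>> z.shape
(5, 13, 13)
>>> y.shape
(17, 13, 5)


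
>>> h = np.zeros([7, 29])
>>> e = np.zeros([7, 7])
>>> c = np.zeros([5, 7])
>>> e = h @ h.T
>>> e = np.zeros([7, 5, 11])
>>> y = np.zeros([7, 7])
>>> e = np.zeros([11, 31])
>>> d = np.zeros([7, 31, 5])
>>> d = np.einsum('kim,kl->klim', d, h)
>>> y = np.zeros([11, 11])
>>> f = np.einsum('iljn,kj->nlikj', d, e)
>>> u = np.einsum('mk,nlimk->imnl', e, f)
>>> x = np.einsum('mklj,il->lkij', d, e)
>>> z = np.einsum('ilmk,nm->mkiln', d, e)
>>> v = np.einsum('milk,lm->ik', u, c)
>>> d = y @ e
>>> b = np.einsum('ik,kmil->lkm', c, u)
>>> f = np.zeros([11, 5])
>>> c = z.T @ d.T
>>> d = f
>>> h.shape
(7, 29)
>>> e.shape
(11, 31)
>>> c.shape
(11, 29, 7, 5, 11)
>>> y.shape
(11, 11)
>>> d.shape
(11, 5)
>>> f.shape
(11, 5)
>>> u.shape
(7, 11, 5, 29)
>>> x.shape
(31, 29, 11, 5)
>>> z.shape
(31, 5, 7, 29, 11)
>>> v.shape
(11, 29)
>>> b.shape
(29, 7, 11)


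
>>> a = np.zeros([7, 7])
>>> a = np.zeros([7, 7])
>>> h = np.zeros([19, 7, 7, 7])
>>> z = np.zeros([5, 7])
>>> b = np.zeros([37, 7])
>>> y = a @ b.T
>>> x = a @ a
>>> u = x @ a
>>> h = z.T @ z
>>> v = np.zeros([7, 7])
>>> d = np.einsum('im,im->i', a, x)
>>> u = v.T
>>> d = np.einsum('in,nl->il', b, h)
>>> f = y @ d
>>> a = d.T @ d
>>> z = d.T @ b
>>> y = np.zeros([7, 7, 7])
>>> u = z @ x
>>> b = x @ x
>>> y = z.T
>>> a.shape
(7, 7)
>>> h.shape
(7, 7)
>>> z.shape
(7, 7)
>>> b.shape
(7, 7)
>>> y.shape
(7, 7)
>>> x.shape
(7, 7)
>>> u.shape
(7, 7)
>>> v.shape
(7, 7)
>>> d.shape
(37, 7)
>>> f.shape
(7, 7)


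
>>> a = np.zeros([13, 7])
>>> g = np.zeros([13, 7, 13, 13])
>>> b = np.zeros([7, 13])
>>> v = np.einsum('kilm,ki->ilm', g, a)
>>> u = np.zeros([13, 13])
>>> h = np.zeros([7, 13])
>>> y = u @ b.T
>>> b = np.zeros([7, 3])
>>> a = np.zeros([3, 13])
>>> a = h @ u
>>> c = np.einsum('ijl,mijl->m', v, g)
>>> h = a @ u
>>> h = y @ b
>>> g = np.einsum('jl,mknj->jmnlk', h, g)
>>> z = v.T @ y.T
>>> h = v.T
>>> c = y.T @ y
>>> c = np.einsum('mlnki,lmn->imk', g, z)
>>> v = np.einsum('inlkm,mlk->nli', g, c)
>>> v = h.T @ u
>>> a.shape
(7, 13)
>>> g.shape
(13, 13, 13, 3, 7)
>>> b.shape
(7, 3)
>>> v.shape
(7, 13, 13)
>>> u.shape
(13, 13)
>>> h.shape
(13, 13, 7)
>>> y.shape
(13, 7)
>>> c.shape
(7, 13, 3)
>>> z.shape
(13, 13, 13)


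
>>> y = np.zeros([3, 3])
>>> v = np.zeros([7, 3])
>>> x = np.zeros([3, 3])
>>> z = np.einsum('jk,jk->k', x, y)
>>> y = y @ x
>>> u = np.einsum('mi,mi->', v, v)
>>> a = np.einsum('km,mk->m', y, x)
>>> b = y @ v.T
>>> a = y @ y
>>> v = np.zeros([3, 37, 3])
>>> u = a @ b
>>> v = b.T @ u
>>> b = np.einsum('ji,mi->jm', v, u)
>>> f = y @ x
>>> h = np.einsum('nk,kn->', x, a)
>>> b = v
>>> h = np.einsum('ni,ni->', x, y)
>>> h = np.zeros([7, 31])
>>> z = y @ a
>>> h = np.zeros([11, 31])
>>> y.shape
(3, 3)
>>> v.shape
(7, 7)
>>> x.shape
(3, 3)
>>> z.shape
(3, 3)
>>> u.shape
(3, 7)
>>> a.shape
(3, 3)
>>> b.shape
(7, 7)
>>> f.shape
(3, 3)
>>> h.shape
(11, 31)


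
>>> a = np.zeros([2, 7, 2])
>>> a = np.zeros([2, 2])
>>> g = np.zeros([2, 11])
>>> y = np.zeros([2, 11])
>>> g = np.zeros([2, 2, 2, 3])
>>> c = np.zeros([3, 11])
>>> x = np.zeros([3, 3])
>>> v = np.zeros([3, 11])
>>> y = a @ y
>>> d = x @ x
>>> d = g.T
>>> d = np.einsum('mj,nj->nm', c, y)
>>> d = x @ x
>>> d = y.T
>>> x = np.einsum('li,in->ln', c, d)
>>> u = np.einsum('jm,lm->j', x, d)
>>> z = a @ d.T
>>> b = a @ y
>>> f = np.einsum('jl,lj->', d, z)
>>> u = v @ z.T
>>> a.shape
(2, 2)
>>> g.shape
(2, 2, 2, 3)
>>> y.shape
(2, 11)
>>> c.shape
(3, 11)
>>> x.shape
(3, 2)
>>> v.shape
(3, 11)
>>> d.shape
(11, 2)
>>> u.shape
(3, 2)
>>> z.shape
(2, 11)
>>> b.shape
(2, 11)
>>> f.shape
()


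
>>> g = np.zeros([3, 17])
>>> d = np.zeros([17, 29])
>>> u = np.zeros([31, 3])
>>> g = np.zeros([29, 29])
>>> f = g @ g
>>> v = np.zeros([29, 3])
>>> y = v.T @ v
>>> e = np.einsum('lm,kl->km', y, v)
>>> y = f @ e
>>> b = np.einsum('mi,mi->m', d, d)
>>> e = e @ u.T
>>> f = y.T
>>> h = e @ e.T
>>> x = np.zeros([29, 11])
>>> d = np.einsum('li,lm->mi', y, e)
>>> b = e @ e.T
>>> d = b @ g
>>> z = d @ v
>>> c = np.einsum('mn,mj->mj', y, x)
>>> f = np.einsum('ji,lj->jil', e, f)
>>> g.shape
(29, 29)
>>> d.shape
(29, 29)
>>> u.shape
(31, 3)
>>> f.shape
(29, 31, 3)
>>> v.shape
(29, 3)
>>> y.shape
(29, 3)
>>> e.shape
(29, 31)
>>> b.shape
(29, 29)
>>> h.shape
(29, 29)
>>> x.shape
(29, 11)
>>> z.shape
(29, 3)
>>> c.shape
(29, 11)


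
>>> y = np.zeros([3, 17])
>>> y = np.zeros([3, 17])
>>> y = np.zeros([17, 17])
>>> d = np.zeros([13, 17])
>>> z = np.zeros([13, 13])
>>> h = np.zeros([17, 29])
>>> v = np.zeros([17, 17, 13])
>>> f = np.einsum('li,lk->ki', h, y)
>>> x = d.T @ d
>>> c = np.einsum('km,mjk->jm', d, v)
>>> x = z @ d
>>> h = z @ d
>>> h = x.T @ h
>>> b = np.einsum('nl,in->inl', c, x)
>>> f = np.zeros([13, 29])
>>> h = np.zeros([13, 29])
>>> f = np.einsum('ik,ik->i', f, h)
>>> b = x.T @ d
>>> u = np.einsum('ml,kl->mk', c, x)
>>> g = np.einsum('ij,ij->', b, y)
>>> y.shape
(17, 17)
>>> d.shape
(13, 17)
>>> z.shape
(13, 13)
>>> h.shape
(13, 29)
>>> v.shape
(17, 17, 13)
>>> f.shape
(13,)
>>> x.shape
(13, 17)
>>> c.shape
(17, 17)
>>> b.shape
(17, 17)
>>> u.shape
(17, 13)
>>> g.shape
()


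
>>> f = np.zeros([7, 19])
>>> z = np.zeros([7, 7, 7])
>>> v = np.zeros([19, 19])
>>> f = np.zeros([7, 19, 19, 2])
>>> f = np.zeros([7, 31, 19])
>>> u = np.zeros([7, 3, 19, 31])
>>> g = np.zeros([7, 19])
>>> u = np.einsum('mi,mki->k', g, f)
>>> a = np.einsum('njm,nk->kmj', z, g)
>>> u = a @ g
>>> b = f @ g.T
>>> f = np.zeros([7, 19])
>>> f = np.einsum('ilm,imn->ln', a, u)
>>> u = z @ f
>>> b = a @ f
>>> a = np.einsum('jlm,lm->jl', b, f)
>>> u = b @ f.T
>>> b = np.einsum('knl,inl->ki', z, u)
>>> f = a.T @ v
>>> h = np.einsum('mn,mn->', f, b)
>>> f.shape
(7, 19)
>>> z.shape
(7, 7, 7)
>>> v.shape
(19, 19)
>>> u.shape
(19, 7, 7)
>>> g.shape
(7, 19)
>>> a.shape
(19, 7)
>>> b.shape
(7, 19)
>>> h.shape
()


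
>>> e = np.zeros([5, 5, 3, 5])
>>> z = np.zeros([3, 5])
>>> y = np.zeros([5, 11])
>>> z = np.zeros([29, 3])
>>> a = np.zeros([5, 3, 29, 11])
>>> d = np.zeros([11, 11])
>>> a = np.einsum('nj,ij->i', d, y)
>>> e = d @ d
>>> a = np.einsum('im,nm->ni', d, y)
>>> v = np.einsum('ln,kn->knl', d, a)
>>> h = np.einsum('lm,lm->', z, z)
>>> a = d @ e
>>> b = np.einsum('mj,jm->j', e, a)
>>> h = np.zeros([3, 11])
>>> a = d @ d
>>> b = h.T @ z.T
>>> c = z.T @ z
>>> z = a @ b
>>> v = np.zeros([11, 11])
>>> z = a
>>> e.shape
(11, 11)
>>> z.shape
(11, 11)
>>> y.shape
(5, 11)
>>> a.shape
(11, 11)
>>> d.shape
(11, 11)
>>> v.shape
(11, 11)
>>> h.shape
(3, 11)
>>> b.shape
(11, 29)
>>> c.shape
(3, 3)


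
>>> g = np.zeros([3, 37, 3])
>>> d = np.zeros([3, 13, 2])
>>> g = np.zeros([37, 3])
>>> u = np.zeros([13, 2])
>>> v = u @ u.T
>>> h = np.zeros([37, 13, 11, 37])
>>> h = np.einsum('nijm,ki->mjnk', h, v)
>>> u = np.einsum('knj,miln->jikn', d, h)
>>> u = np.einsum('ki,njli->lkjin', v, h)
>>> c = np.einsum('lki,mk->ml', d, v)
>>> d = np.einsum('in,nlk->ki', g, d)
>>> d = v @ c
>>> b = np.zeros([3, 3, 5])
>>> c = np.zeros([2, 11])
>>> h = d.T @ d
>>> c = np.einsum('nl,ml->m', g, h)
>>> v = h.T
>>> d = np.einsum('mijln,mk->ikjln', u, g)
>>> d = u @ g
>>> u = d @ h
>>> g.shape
(37, 3)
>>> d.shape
(37, 13, 11, 13, 3)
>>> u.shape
(37, 13, 11, 13, 3)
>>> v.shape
(3, 3)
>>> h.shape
(3, 3)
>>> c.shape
(3,)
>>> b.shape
(3, 3, 5)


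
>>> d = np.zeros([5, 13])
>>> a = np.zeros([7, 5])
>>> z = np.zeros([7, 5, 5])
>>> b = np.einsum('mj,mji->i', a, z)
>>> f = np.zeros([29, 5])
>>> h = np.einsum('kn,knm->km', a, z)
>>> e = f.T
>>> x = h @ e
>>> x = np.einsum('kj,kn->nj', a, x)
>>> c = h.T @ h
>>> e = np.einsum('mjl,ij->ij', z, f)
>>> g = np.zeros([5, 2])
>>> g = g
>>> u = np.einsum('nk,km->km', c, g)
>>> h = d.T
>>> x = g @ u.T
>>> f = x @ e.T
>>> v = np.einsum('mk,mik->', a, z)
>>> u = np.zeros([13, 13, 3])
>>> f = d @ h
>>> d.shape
(5, 13)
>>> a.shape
(7, 5)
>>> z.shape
(7, 5, 5)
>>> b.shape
(5,)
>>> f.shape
(5, 5)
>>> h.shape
(13, 5)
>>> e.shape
(29, 5)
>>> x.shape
(5, 5)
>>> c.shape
(5, 5)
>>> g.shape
(5, 2)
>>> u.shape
(13, 13, 3)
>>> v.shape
()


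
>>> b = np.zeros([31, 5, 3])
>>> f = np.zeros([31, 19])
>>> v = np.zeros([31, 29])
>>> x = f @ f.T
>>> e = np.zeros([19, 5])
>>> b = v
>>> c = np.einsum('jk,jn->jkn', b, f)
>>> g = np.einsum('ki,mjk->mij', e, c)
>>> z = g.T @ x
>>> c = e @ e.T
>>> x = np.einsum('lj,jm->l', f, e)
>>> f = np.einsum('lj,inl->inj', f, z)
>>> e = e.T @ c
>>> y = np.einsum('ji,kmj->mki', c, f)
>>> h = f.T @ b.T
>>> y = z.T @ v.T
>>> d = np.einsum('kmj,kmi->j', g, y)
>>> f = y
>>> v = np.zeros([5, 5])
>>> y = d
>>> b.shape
(31, 29)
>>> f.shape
(31, 5, 31)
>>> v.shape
(5, 5)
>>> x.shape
(31,)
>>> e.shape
(5, 19)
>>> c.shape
(19, 19)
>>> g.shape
(31, 5, 29)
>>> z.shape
(29, 5, 31)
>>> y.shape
(29,)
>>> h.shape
(19, 5, 31)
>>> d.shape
(29,)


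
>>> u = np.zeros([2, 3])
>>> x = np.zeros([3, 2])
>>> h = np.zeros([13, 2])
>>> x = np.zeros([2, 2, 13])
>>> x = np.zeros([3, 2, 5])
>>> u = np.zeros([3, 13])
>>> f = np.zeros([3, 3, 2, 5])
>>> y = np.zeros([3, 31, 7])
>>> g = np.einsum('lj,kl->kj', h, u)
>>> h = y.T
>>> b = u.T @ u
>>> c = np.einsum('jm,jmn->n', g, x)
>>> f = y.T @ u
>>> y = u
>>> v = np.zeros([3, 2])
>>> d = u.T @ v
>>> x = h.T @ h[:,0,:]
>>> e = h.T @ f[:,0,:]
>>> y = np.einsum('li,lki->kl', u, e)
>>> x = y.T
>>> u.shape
(3, 13)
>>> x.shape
(3, 31)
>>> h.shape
(7, 31, 3)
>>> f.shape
(7, 31, 13)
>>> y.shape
(31, 3)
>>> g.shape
(3, 2)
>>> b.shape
(13, 13)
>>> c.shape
(5,)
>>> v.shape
(3, 2)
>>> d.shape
(13, 2)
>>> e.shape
(3, 31, 13)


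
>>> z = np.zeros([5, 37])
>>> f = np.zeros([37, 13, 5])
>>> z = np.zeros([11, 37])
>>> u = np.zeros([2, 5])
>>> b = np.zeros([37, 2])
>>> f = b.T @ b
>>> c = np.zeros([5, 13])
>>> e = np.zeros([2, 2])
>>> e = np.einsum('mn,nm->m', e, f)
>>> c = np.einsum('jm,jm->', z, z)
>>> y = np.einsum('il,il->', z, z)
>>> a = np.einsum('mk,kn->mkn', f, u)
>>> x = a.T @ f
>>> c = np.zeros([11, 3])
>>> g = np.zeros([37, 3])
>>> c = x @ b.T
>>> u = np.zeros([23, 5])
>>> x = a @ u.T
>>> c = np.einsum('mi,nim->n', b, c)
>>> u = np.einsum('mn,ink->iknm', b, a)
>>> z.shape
(11, 37)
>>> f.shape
(2, 2)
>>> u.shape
(2, 5, 2, 37)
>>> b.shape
(37, 2)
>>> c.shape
(5,)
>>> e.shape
(2,)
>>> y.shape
()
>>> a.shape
(2, 2, 5)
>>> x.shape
(2, 2, 23)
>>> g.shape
(37, 3)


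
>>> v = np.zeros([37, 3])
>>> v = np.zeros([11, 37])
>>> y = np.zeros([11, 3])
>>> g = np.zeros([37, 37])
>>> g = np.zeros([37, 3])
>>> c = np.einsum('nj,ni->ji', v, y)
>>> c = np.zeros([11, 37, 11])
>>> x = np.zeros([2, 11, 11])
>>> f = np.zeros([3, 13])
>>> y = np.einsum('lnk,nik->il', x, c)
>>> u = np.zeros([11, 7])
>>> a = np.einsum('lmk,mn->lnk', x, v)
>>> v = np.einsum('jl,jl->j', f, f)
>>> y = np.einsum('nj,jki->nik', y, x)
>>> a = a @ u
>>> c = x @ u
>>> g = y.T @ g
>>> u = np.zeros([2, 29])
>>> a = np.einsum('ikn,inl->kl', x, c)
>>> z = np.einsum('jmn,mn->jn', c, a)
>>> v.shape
(3,)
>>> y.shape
(37, 11, 11)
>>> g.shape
(11, 11, 3)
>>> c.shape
(2, 11, 7)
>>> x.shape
(2, 11, 11)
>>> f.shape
(3, 13)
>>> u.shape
(2, 29)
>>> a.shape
(11, 7)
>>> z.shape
(2, 7)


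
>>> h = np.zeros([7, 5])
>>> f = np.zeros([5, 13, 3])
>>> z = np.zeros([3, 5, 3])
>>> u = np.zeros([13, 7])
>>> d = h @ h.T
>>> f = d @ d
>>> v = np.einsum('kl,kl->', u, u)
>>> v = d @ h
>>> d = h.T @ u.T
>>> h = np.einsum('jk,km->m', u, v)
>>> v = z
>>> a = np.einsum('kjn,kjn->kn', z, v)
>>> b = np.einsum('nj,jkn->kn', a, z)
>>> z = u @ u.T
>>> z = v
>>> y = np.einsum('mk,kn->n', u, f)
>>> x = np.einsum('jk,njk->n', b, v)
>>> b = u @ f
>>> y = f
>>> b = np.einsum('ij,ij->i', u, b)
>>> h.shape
(5,)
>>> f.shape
(7, 7)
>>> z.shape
(3, 5, 3)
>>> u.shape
(13, 7)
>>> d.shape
(5, 13)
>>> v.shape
(3, 5, 3)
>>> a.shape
(3, 3)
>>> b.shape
(13,)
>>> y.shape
(7, 7)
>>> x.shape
(3,)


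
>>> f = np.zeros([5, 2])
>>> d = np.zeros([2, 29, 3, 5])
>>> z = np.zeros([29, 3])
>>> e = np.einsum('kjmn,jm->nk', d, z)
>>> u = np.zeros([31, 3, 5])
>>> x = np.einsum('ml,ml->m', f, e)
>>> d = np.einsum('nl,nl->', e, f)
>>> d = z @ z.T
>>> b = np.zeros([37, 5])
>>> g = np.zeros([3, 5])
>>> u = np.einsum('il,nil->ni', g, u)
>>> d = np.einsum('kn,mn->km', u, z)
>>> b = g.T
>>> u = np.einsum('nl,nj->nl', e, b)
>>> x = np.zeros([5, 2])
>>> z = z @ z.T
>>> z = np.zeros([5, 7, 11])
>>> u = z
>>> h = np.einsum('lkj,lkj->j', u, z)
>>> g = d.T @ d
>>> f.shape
(5, 2)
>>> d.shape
(31, 29)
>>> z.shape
(5, 7, 11)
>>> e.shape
(5, 2)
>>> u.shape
(5, 7, 11)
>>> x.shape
(5, 2)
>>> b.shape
(5, 3)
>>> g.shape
(29, 29)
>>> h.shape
(11,)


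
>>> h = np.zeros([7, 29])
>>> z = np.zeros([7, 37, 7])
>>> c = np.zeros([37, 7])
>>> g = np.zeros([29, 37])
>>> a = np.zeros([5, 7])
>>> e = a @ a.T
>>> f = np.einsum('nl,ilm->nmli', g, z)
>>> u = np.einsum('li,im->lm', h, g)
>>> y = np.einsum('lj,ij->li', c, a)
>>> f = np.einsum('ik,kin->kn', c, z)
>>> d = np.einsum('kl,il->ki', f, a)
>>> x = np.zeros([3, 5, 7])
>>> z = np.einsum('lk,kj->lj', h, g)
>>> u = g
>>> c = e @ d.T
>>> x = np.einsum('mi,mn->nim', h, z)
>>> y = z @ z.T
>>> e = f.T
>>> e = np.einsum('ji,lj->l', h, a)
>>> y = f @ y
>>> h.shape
(7, 29)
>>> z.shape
(7, 37)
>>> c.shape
(5, 7)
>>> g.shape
(29, 37)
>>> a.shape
(5, 7)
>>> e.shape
(5,)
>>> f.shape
(7, 7)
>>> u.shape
(29, 37)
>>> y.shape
(7, 7)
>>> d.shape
(7, 5)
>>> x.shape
(37, 29, 7)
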